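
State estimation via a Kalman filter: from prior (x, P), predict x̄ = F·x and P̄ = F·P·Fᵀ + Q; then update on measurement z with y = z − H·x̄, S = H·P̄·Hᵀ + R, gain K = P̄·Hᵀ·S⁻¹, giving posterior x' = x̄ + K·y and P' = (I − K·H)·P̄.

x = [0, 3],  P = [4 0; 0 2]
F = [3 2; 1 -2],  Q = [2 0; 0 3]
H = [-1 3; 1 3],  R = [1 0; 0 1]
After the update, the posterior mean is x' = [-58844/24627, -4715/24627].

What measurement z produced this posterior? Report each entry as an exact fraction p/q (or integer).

x̄ = F·x = [6, -6]
P̄ = F·P·Fᵀ + Q = [46 4; 4 15]
S = H·P̄·Hᵀ + R = [158 89; 89 206]
K = P̄·Hᵀ·S⁻¹ = [-12166/24627 12190/24627; 4085/24627 4093/24627]
x' − x̄ = [-206606/24627, 143047/24627] = K·y
y = (KᵀK)⁻¹·Kᵀ·(x' − x̄) = [26, 9]
z = y + H·x̄ = [26, 9] + [-24, -12] = [2, -3]

z = [2, -3]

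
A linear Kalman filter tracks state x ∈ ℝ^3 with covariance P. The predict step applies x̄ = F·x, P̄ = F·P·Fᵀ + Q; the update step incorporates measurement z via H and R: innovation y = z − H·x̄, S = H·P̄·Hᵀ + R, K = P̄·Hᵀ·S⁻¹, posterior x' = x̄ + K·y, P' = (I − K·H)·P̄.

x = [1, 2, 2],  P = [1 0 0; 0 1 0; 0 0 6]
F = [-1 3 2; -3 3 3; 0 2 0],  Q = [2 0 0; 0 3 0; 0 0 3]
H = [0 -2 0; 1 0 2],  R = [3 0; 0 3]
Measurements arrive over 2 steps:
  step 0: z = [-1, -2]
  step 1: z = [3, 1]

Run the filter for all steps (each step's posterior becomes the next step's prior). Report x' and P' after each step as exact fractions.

step 0: x̄ = F·x = [9, 9, 4]
step 0: P̄ = F·P·Fᵀ + Q = [36 48 6; 48 75 6; 6 6 7]
step 0: y = z − H·x̄ = [17, -19]
step 0: S = H·P̄·Hᵀ + R = [303 -120; -120 91]
step 0: K = P̄·Hᵀ·S⁻¹ = [-992/4391 1008/4391; -2150/4391 60/4391; 436/4391 1540/4391]
step 0: x' = x̄ + K·y = [3503/4391, 1829/4391, -4284/4391]
step 0: P' = (I − K·H)·P̄ = [14460/4391 1488/4391 -5718/4391; 1488/4391 3225/4391 -654/4391; -5718/4391 -654/4391 5169/4391]
step 1: x̄ = F·x = [-6584/4391, -17874/4391, 3658/4391]
step 1: P̄ = F·P·Fᵀ + Q = [79039/4391 127215/4391 13758/4391; 127215/4391 283227/4391 6498/4391; 13758/4391 6498/4391 26073/4391]
step 1: y = z − H·x̄ = [-22575/4391, 3659/4391]
step 1: S = H·P̄·Hᵀ + R = [1146081/4391 -280422/4391; -280422/4391 251536/4391]
step 1: K = P̄·Hᵀ·S⁻¹ = [-1294995/7957342 3854315/15914684; -3915787/7957342 140211/15914684; 288696/3978671 1364286/3978671]
step 1: x' = x̄ + K·y = [-7335531/15914684, -24401787/15914684, 2967112/3978671]
step 1: P' = (I − K·H)·P̄ = [42863361/15914684 3884985/15914684 -3912552/3978671; 3884985/15914684 11747361/15914684 -433044/3978671; -3912552/3978671 -433044/3978671 4002705/3978671]

step 0: x' = [3503/4391, 1829/4391, -4284/4391], P' = [14460/4391 1488/4391 -5718/4391; 1488/4391 3225/4391 -654/4391; -5718/4391 -654/4391 5169/4391]
step 1: x' = [-7335531/15914684, -24401787/15914684, 2967112/3978671], P' = [42863361/15914684 3884985/15914684 -3912552/3978671; 3884985/15914684 11747361/15914684 -433044/3978671; -3912552/3978671 -433044/3978671 4002705/3978671]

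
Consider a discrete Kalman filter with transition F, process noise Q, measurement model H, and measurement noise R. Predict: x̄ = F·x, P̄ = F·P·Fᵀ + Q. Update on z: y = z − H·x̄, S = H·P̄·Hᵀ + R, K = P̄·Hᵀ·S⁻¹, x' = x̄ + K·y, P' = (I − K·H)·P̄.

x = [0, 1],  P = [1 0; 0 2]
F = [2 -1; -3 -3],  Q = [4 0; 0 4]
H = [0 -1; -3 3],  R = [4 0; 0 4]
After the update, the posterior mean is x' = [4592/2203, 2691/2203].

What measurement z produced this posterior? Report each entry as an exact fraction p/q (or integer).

x̄ = F·x = [-1, -3]
P̄ = F·P·Fᵀ + Q = [10 0; 0 31]
S = H·P̄·Hᵀ + R = [35 -93; -93 373]
K = P̄·Hᵀ·S⁻¹ = [-1395/2203 -525/2203; -1457/2203 186/2203]
x' − x̄ = [6795/2203, 9300/2203] = K·y
y = (KᵀK)⁻¹·Kᵀ·(x' − x̄) = [-6, 3]
z = y + H·x̄ = [-6, 3] + [3, -6] = [-3, -3]

z = [-3, -3]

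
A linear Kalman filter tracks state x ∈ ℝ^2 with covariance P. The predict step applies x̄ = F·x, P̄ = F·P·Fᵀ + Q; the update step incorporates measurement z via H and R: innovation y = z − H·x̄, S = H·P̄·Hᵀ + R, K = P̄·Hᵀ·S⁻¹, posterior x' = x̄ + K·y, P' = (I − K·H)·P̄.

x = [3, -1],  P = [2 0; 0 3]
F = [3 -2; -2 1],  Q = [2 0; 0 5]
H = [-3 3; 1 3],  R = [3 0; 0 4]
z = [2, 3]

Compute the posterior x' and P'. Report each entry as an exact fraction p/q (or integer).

x' = [1325/5052, 1453/1684]
P' = [1019/2526 135/842; 135/842 209/842]

x̄ = F·x = [11, -7]
P̄ = F·P·Fᵀ + Q = [32 -18; -18 16]
y = z − H·x̄ = [56, 13]
S = H·P̄·Hᵀ + R = [759 156; 156 72]
K = P̄·Hᵀ·S⁻¹ = [-307/1263 1117/5052; 37/421 381/1684]
x' = x̄ + K·y = [1325/5052, 1453/1684]
P' = (I − K·H)·P̄ = [1019/2526 135/842; 135/842 209/842]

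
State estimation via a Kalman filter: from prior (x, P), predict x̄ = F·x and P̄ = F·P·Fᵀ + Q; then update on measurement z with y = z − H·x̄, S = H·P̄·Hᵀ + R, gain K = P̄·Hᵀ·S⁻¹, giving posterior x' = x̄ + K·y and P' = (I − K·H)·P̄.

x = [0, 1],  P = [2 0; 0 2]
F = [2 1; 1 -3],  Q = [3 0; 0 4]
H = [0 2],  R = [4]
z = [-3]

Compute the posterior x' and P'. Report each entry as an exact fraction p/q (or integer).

x̄ = F·x = [1, -3]
P̄ = F·P·Fᵀ + Q = [13 -2; -2 24]
y = z − H·x̄ = [3]
S = H·P̄·Hᵀ + R = [100]
K = P̄·Hᵀ·S⁻¹ = [-1/25; 12/25]
x' = x̄ + K·y = [22/25, -39/25]
P' = (I − K·H)·P̄ = [321/25 -2/25; -2/25 24/25]

x' = [22/25, -39/25]
P' = [321/25 -2/25; -2/25 24/25]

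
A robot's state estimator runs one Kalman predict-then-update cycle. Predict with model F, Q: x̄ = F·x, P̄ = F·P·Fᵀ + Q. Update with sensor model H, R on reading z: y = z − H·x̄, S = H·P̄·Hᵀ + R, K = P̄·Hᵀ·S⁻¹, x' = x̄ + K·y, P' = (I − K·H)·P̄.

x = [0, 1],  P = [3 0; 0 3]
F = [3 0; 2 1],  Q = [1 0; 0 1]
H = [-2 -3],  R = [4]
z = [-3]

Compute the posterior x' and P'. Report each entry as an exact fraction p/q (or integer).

x̄ = F·x = [0, 1]
P̄ = F·P·Fᵀ + Q = [28 18; 18 16]
y = z − H·x̄ = [0]
S = H·P̄·Hᵀ + R = [476]
K = P̄·Hᵀ·S⁻¹ = [-55/238; -3/17]
x' = x̄ + K·y = [0, 1]
P' = (I − K·H)·P̄ = [307/119 -24/17; -24/17 20/17]

x' = [0, 1]
P' = [307/119 -24/17; -24/17 20/17]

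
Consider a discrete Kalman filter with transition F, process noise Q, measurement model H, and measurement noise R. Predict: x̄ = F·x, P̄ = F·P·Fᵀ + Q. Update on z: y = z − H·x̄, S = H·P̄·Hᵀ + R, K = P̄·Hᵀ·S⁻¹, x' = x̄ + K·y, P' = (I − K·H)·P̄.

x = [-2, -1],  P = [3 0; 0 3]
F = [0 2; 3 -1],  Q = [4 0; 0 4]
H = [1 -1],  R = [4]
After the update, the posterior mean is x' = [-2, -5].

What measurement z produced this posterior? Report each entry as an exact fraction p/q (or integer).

z = [3]

x̄ = F·x = [-2, -5]
P̄ = F·P·Fᵀ + Q = [16 -6; -6 34]
S = H·P̄·Hᵀ + R = [66]
K = P̄·Hᵀ·S⁻¹ = [1/3; -20/33]
x' − x̄ = [0, 0] = K·y
y = (KᵀK)⁻¹·Kᵀ·(x' − x̄) = [0]
z = y + H·x̄ = [0] + [3] = [3]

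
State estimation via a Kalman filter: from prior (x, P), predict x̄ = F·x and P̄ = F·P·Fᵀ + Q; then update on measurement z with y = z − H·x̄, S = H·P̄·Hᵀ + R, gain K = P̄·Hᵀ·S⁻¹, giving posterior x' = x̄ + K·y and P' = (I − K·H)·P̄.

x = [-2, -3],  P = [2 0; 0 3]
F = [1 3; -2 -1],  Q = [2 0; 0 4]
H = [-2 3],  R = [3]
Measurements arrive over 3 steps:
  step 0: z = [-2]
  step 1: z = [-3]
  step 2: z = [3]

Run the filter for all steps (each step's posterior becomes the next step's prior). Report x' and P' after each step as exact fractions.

step 0: x' = [-53/418, -269/418], P' = [2757/418 1737/418; 1737/418 1229/418]
step 1: x' = [-2694/545771, -543468/545771], P' = [1523454/545771 901404/545771; 901404/545771 706287/545771]
step 2: x' = [-548879451/310163716, -52480467/310163716], P' = [856740009/310163716 507973209/310163716; 507973209/310163716 399366409/310163716]

step 0: x̄ = F·x = [-11, 7]
step 0: P̄ = F·P·Fᵀ + Q = [31 -13; -13 15]
step 0: y = z − H·x̄ = [-45]
step 0: S = H·P̄·Hᵀ + R = [418]
step 0: K = P̄·Hᵀ·S⁻¹ = [-101/418; 71/418]
step 0: x' = x̄ + K·y = [-53/418, -269/418]
step 0: P' = (I − K·H)·P̄ = [2757/418 1737/418; 1737/418 1229/418]
step 1: x̄ = F·x = [-430/209, 375/418]
step 1: P̄ = F·P·Fᵀ + Q = [12538/209 -10680/209; -10680/209 20877/418]
step 1: y = z − H·x̄ = [-4099/418]
step 1: S = H·P̄·Hᵀ + R = [545771/418]
step 1: K = P̄·Hᵀ·S⁻¹ = [-114232/545771; 105351/545771]
step 1: x' = x̄ + K·y = [-2694/545771, -543468/545771]
step 1: P' = (I − K·H)·P̄ = [1523454/545771 901404/545771; 901404/545771 706287/545771]
step 2: x̄ = F·x = [-1633098/545771, 548856/545771]
step 2: P̄ = F·P·Fᵀ + Q = [14380003/545771 -11475597/545771; -11475597/545771 12588803/545771]
step 2: y = z − H·x̄ = [-3275451/545771]
step 2: S = H·P̄·Hᵀ + R = [310163716/545771]
step 2: K = P̄·Hᵀ·S⁻¹ = [-63186797/310163716; 60717603/310163716]
step 2: x' = x̄ + K·y = [-548879451/310163716, -52480467/310163716]
step 2: P' = (I − K·H)·P̄ = [856740009/310163716 507973209/310163716; 507973209/310163716 399366409/310163716]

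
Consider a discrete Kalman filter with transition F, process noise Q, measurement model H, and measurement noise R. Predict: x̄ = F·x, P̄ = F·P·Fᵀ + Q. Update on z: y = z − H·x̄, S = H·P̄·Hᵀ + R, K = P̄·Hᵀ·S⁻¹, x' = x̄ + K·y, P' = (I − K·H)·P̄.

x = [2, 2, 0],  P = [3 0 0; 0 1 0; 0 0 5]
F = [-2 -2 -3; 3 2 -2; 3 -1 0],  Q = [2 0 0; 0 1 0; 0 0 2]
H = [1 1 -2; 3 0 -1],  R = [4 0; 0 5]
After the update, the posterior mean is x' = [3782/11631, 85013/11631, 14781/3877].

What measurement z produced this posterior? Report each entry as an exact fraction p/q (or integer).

z = [-1, -2]

x̄ = F·x = [-8, 10, 4]
P̄ = F·P·Fᵀ + Q = [63 8 -16; 8 52 25; -16 25 30]
S = H·P̄·Hᵀ + R = [219 360; 360 698]
K = P̄·Hᵀ·S⁻¹ = [-953/11631 2605/7754; 3670/11631 -1273/7754; -1253/3877 213/3877]
x' − x̄ = [96830/11631, -31297/11631, -727/3877] = K·y
y = (KᵀK)⁻¹·Kᵀ·(x' − x̄) = [5, 26]
z = y + H·x̄ = [5, 26] + [-6, -28] = [-1, -2]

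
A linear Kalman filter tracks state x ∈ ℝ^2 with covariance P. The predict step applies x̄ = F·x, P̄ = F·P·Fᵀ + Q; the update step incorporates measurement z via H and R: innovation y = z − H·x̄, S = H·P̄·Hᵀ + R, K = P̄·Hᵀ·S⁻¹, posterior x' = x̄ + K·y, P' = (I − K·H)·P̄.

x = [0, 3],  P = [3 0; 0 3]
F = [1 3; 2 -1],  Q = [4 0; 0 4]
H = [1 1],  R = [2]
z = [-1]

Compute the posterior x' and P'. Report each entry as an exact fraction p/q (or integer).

x̄ = F·x = [9, -3]
P̄ = F·P·Fᵀ + Q = [34 -3; -3 19]
y = z − H·x̄ = [-7]
S = H·P̄·Hᵀ + R = [49]
K = P̄·Hᵀ·S⁻¹ = [31/49; 16/49]
x' = x̄ + K·y = [32/7, -37/7]
P' = (I − K·H)·P̄ = [705/49 -643/49; -643/49 675/49]

x' = [32/7, -37/7]
P' = [705/49 -643/49; -643/49 675/49]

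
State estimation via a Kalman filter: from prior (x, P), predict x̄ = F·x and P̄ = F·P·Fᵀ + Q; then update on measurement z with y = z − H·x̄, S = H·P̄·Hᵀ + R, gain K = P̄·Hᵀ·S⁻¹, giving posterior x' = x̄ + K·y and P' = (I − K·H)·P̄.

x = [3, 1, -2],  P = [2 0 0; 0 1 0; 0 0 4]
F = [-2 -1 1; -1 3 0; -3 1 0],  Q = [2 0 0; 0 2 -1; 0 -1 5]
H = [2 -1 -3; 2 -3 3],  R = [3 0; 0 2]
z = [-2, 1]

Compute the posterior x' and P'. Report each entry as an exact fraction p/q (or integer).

x' = [-139807/69755, -118033/69755, -1002/9965]
P' = [342949/69755 334631/69755 16279/9965; 334631/69755 347794/69755 17306/9965; 16279/9965 17306/9965 7388/9965]

x̄ = F·x = [-9, 0, -8]
P̄ = F·P·Fᵀ + Q = [15 1 11; 1 13 8; 11 8 24]
y = z − H·x̄ = [-8, 43]
S = H·P̄·Hᵀ + R = [204 -77; -77 371]
K = P̄·Hᵀ·S⁻¹ = [448/9965 11932/69755; -1998/9965 -5347/69755; -2304/9965 1402/9965]
x' = x̄ + K·y = [-139807/69755, -118033/69755, -1002/9965]
P' = (I − K·H)·P̄ = [342949/69755 334631/69755 16279/9965; 334631/69755 347794/69755 17306/9965; 16279/9965 17306/9965 7388/9965]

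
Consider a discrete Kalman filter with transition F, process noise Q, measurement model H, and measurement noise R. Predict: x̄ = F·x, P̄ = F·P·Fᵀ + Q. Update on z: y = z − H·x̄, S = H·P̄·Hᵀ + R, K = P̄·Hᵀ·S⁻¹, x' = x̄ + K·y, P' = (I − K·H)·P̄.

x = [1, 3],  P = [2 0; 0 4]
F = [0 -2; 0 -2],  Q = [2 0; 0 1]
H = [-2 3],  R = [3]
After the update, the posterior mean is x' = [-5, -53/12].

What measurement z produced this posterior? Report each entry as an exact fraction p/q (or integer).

x̄ = F·x = [-6, -6]
P̄ = F·P·Fᵀ + Q = [18 16; 16 17]
S = H·P̄·Hᵀ + R = [36]
K = P̄·Hᵀ·S⁻¹ = [1/3; 19/36]
x' − x̄ = [1, 19/12] = K·y
y = (KᵀK)⁻¹·Kᵀ·(x' − x̄) = [3]
z = y + H·x̄ = [3] + [-6] = [-3]

z = [-3]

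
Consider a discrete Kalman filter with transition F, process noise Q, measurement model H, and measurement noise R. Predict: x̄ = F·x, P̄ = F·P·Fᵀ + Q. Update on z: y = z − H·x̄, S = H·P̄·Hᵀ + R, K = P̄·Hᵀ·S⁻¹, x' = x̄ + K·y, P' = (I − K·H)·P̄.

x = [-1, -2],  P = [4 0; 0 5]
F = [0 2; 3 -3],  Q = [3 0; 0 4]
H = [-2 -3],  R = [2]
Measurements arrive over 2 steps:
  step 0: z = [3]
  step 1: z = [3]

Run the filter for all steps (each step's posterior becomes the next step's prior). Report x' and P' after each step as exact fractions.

step 0: x' = [-1820/499, 717/499], P' = [9541/499 -6390/499; -6390/499 4390/499]
step 1: x' = [-503382/494207, -162723/494207], P' = [7898579/1482621 -1789890/494207; -1789890/494207 1326110/494207]

step 0: x̄ = F·x = [-4, 3]
step 0: P̄ = F·P·Fᵀ + Q = [23 -30; -30 85]
step 0: y = z − H·x̄ = [4]
step 0: S = H·P̄·Hᵀ + R = [499]
step 0: K = P̄·Hᵀ·S⁻¹ = [44/499; -195/499]
step 0: x' = x̄ + K·y = [-1820/499, 717/499]
step 0: P' = (I − K·H)·P̄ = [9541/499 -6390/499; -6390/499 4390/499]
step 1: x̄ = F·x = [1434/499, -7611/499]
step 1: P̄ = F·P·Fᵀ + Q = [19057/499 -64680/499; -64680/499 242395/499]
step 1: y = z − H·x̄ = [-18468/499]
step 1: S = H·P̄·Hᵀ + R = [1482621/499]
step 1: K = P̄·Hᵀ·S⁻¹ = [155926/1482621; -199275/494207]
step 1: x' = x̄ + K·y = [-503382/494207, -162723/494207]
step 1: P' = (I − K·H)·P̄ = [7898579/1482621 -1789890/494207; -1789890/494207 1326110/494207]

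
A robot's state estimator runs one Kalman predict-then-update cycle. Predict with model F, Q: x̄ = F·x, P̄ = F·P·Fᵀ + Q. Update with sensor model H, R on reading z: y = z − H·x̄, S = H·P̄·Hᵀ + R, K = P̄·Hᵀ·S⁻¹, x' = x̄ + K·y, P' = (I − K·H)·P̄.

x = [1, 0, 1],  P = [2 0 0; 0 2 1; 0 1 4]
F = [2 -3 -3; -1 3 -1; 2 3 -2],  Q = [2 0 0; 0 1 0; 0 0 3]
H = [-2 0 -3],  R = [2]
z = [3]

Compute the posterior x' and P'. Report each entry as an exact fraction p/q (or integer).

x' = [-956/759, -1525/759, -11/69]
P' = [23429/759 -13523/759 -1408/69; -13523/759 14372/759 820/69; -1408/69 820/69 946/69]

x̄ = F·x = [-1, -2, 0]
P̄ = F·P·Fᵀ + Q = [82 -16 11; -16 19 13; 11 13 33]
y = z − H·x̄ = [1]
S = H·P̄·Hᵀ + R = [759]
K = P̄·Hᵀ·S⁻¹ = [-197/759; -7/759; -11/69]
x' = x̄ + K·y = [-956/759, -1525/759, -11/69]
P' = (I − K·H)·P̄ = [23429/759 -13523/759 -1408/69; -13523/759 14372/759 820/69; -1408/69 820/69 946/69]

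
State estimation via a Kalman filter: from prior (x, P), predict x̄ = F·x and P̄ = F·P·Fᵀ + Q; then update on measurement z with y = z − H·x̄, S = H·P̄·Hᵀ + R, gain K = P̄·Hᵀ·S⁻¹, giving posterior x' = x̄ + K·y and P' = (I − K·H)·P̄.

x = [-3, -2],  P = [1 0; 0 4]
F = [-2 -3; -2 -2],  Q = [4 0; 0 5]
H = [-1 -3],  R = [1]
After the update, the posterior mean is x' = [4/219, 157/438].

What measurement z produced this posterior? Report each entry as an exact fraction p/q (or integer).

z = [-1]

x̄ = F·x = [12, 10]
P̄ = F·P·Fᵀ + Q = [44 28; 28 25]
S = H·P̄·Hᵀ + R = [438]
K = P̄·Hᵀ·S⁻¹ = [-64/219; -103/438]
x' − x̄ = [-2624/219, -4223/438] = K·y
y = (KᵀK)⁻¹·Kᵀ·(x' − x̄) = [41]
z = y + H·x̄ = [41] + [-42] = [-1]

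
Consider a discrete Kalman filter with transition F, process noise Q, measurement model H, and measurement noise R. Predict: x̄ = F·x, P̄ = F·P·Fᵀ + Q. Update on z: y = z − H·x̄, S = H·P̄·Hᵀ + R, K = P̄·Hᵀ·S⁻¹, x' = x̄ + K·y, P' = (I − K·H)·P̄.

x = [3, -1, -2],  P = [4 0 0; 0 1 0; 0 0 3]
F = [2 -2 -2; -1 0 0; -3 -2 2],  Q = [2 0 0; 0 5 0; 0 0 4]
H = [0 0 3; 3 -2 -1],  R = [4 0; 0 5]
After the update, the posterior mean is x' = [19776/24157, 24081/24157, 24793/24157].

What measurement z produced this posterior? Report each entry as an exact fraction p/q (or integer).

x̄ = F·x = [12, -3, -11]
P̄ = F·P·Fᵀ + Q = [34 -8 -32; -8 9 12; -32 12 56]
S = H·P̄·Hᵀ + R = [508 -528; -528 739]
K = P̄·Hᵀ·S⁻¹ = [2064/24157 6378/24157; -477/24157 -2106/24157; 7806/24157 -176/24157]
x' − x̄ = [-270108/24157, 96552/24157, 290520/24157] = K·y
y = (KᵀK)⁻¹·Kᵀ·(x' − x̄) = [36, -54]
z = y + H·x̄ = [36, -54] + [-33, 53] = [3, -1]

z = [3, -1]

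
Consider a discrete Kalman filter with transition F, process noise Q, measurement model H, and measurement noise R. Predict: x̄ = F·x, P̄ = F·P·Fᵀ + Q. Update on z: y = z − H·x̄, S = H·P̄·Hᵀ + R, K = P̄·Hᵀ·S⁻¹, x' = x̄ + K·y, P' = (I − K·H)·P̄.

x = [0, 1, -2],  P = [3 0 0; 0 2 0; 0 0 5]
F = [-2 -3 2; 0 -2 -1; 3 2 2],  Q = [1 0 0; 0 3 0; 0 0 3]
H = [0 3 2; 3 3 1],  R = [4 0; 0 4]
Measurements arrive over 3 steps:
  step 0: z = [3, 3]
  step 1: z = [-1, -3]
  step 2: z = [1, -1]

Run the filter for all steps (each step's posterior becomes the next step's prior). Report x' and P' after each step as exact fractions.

step 0: x' = [-22427/42138, 13891/7023, -64087/42138], P' = [79753/21069 -45808/7023 198233/21069; -45808/7023 30764/2341 -137708/7023; 198233/21069 -137708/7023 636937/21069]
step 1: x' = [1320216287/11393393062, -11375744638/5696696531, 29271227049/11393393062], P' = [7258069927/5696696531 -7614420450/5696696531 8824652129/5696696531; -7614420450/5696696531 13568548824/5696696531 -18502895882/5696696531; 8824652129/5696696531 -18502895882/5696696531 30270632239/5696696531]
step 2: x' = [-69228122087263/76883081239462, 338593810526618/269090784338117, -903780453476023/538181568676234], P' = [48019206781251/38441540619731 -50215298030546/38441540619731 58044436312053/38441540619731; -50215298030546/38441540619731 631354809960856/269090784338117 -861983063485046/269090784338117; 58044436312053/38441540619731 -861983063485046/269090784338117 1414864279408941/269090784338117]

step 0: x̄ = F·x = [-7, 0, -2]
step 0: P̄ = F·P·Fᵀ + Q = [51 2 -10; 2 16 -18; -10 -18 58]
step 0: y = z − H·x̄ = [7, 26]
step 0: S = H·P̄·Hᵀ + R = [164 56; 56 533]
step 0: K = P̄·Hᵀ·S⁻¹ = [-7903/42138 6305/21069; 365/7023 436/7023; 17251/42138 -1934/21069]
step 0: x' = x̄ + K·y = [-22427/42138, 13891/7023, -64087/42138]
step 0: P' = (I − K·H)·P̄ = [79753/21069 -45808/7023 198233/21069; -45808/7023 30764/2341 -137708/7023; 198233/21069 -137708/7023 636937/21069]
step 1: x̄ = F·x = [-166679/21069, -102605/42138, -28763/42138]
step 1: P̄ = F·P·Fᵀ + Q = [7102249/21069 647276/21069 3417200/21069; 647276/21069 155152/21069 327211/21069; 3417200/21069 327211/21069 1860952/21069]
step 1: y = z − H·x̄ = [323203/42138, 605119/21069]
step 1: S = H·P̄·Hᵀ + R = [12850984/21069 34391855/21069; 34391855/21069 101379271/21069]
step 1: K = P̄·Hᵀ·S⁻¹ = [-1298489273/5696696531 1938900140/5696696531; 924963677/5696696531 -160127690/5696696531; 1258144208/5696696531 308975245/5696696531]
step 1: x' = x̄ + K·y = [1320216287/11393393062, -11375744638/5696696531, 29271227049/11393393062]
step 1: P' = (I − K·H)·P̄ = [7258069927/5696696531 -7614420450/5696696531 8824652129/5696696531; -7614420450/5696696531 13568548824/5696696531 -18502895882/5696696531; 8824652129/5696696531 -18502895882/5696696531 30270632239/5696696531]
step 2: x̄ = F·x = [62078244676/5696696531, 16231751503/11393393062, 17000124407/11393393062]
step 2: P̄ = F·P·Fᵀ + Q = [337992932763/5696696531 26564546806/5696696531 149765378322/5696696531; 26564546806/5696696531 27623333600/5696696531 15414481831/5696696531; 149765378322/5696696531 15414481831/5696696531 124269056280/5696696531]
step 2: y = z − H·x̄ = [-71302110261/11393393062, -224779120017/5696696531]
step 2: S = H·P̄·Hᵀ + R = [953446795616/5696696531 1773551642625/5696696531; 1773551642625/5696696531 4906843243097/5696696531]
step 2: K = P̄·Hᵀ·S⁻¹ = [-8639255366883/38441540619731 12864040641042/38441540619731; 42524575728119/269090784338117 -801424722998/38441540619731; 60944842090686/269090784338117 1708866125247/38441540619731]
step 2: x' = x̄ + K·y = [-69228122087263/76883081239462, 338593810526618/269090784338117, -903780453476023/538181568676234]
step 2: P' = (I − K·H)·P̄ = [48019206781251/38441540619731 -50215298030546/38441540619731 58044436312053/38441540619731; -50215298030546/38441540619731 631354809960856/269090784338117 -861983063485046/269090784338117; 58044436312053/38441540619731 -861983063485046/269090784338117 1414864279408941/269090784338117]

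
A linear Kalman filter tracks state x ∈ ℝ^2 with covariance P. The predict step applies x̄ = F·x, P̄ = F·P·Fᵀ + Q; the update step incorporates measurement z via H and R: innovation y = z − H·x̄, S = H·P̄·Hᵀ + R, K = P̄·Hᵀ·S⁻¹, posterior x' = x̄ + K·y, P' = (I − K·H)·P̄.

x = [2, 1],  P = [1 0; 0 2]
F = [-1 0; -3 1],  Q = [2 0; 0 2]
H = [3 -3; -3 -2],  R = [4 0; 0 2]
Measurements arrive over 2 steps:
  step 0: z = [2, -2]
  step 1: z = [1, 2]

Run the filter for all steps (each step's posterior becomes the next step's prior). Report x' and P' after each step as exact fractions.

step 0: x' = [238/411, -50/1233], P' = [58/411 -26/1233; -26/1233 862/3699]
step 1: x' = [-490756/1809271, -1209883/1809271], P' = [253976/1809271 -38736/1809271; -38736/1809271 405068/1809271]

step 0: x̄ = F·x = [-2, -5]
step 0: P̄ = F·P·Fᵀ + Q = [3 3; 3 13]
step 0: y = z − H·x̄ = [-7, -18]
step 0: S = H·P̄·Hᵀ + R = [94 60; 60 117]
step 0: K = P̄·Hᵀ·S⁻¹ = [50/411 -235/1233; -235/1233 -745/3699]
step 0: x' = x̄ + K·y = [238/411, -50/1233]
step 0: P' = (I − K·H)·P̄ = [58/411 -26/1233; -26/1233 862/3699]
step 1: x̄ = F·x = [-238/411, -16/9]
step 1: P̄ = F·P·Fᵀ + Q = [880/411 4/9; 4/9 98/27]
step 1: y = z − H·x̄ = [-1067/411, -4060/1233]
step 1: S = H·P̄·Hᵀ + R = [19702/411 4736/1233; 4736/1233 152110/3699]
step 1: K = P̄·Hᵀ·S⁻¹ = [219534/1809271 -342228/1809271; -332853/1809271 -346964/1809271]
step 1: x' = x̄ + K·y = [-490756/1809271, -1209883/1809271]
step 1: P' = (I − K·H)·P̄ = [253976/1809271 -38736/1809271; -38736/1809271 405068/1809271]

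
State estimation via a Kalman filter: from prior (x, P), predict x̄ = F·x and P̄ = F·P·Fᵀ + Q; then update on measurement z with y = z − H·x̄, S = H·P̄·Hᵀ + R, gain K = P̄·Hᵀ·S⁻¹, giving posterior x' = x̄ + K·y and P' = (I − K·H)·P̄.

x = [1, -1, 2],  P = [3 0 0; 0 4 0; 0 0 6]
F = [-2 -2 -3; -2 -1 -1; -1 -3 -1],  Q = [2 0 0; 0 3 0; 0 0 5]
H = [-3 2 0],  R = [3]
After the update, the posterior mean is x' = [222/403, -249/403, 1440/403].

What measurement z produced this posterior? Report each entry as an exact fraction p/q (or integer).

x̄ = F·x = [-6, -3, 0]
P̄ = F·P·Fᵀ + Q = [84 38 48; 38 25 24; 48 24 50]
S = H·P̄·Hᵀ + R = [403]
K = P̄·Hᵀ·S⁻¹ = [-176/403; -64/403; -96/403]
x' − x̄ = [2640/403, 960/403, 1440/403] = K·y
y = (KᵀK)⁻¹·Kᵀ·(x' − x̄) = [-15]
z = y + H·x̄ = [-15] + [12] = [-3]

z = [-3]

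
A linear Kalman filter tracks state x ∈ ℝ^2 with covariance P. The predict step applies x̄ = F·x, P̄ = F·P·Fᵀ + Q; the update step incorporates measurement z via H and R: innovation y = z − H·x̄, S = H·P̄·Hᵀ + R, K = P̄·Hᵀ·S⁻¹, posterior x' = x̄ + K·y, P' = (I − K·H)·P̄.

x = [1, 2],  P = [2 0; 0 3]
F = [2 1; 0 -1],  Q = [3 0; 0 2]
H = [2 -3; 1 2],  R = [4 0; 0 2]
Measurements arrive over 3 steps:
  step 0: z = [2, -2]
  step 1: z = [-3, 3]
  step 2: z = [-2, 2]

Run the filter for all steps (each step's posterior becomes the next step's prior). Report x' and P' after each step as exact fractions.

step 0: x̄ = F·x = [4, -2]
step 0: P̄ = F·P·Fᵀ + Q = [14 -3; -3 5]
step 0: y = z − H·x̄ = [-12, -2]
step 0: S = H·P̄·Hᵀ + R = [141 -5; -5 24]
step 0: K = P̄·Hᵀ·S⁻¹ = [928/3359 1313/3359; -469/3359 882/3359]
step 0: x' = x̄ + K·y = [-326/3359, -2854/3359]
step 0: P' = (I − K·H)·P̄ = [2186/3359 220/3359; 220/3359 772/3359]
step 1: x̄ = F·x = [-3506/3359, 2854/3359]
step 1: P̄ = F·P·Fᵀ + Q = [20473/3359 -1212/3359; -1212/3359 7490/3359]
step 1: y = z − H·x̄ = [5497/3359, 7875/3359]
step 1: S = H·P̄·Hᵀ + R = [177282/3359 -5206/3359; -5206/3359 52303/3359]
step 1: K = P̄·Hᵀ·S⁻¹ = [72216/275239 102169/275239; -183143/1376195 344034/1376195]
step 1: x' = x̄ + K·y = [70427/275239, 1676151/1376195]
step 1: P' = (I − K·H)·P̄ = [170106/275239 17116/275239; 17116/275239 301244/1376195]
step 2: x̄ = F·x = [2380421/1376195, -1676151/1376195]
step 2: P̄ = F·P·Fᵀ + Q = [8174269/1376195 -472404/1376195; -472404/1376195 3053634/1376195]
step 2: y = z − H·x̄ = [-2508337/275239, 3724271/1376195]
step 2: S = H·P̄·Hᵀ + R = [14270682/275239 -489134/275239; -489134/275239 21251579/1376195]
step 2: K = P̄·Hᵀ·S⁻¹ = [143595608/548756291 203203709/548756291; -73020639/548756291 137099586/548756291]
step 2: x' = x̄ + K·y = [190471406/548756291, 368116044/548756291]
step 2: P' = (I − K·H)·P̄ = [338283874/548756291 34061772/548756291; 34061772/548756291 120068700/548756291]

step 0: x' = [-326/3359, -2854/3359], P' = [2186/3359 220/3359; 220/3359 772/3359]
step 1: x' = [70427/275239, 1676151/1376195], P' = [170106/275239 17116/275239; 17116/275239 301244/1376195]
step 2: x' = [190471406/548756291, 368116044/548756291], P' = [338283874/548756291 34061772/548756291; 34061772/548756291 120068700/548756291]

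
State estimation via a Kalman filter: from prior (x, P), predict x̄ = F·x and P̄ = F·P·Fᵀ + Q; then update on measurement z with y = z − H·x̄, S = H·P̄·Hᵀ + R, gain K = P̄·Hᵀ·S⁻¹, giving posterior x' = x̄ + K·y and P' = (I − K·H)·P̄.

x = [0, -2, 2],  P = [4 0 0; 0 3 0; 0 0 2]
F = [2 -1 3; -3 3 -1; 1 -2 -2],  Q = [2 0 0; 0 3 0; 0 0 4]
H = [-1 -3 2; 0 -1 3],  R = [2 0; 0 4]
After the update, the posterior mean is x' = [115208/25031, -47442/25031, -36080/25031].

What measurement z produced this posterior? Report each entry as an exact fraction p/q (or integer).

x̄ = F·x = [8, -8, 0]
P̄ = F·P·Fᵀ + Q = [39 -39 2; -39 68 -26; 2 -26 28]
S = H·P̄·Hᵀ + R = [835 613; 613 480]
K = P̄·Hᵀ·S⁻¹ = [11775/25031 -12691/25031; -14662/25031 11111/25031; -4070/25031 10934/25031]
x' − x̄ = [-85040/25031, 152806/25031, -36080/25031] = K·y
y = (KᵀK)⁻¹·Kᵀ·(x' − x̄) = [-18, -10]
z = y + H·x̄ = [-18, -10] + [16, 8] = [-2, -2]

z = [-2, -2]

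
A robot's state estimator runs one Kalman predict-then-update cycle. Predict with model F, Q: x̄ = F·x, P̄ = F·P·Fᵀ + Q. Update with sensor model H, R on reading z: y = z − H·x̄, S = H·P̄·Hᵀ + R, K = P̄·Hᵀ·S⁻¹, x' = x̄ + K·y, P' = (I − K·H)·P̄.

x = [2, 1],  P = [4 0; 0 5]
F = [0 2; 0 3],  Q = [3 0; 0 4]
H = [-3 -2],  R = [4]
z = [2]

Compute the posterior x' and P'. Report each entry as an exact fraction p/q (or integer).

x' = [-272/767, -331/767]
P' = [1000/767 -1242/767; -1242/767 2239/767]

x̄ = F·x = [2, 3]
P̄ = F·P·Fᵀ + Q = [23 30; 30 49]
y = z − H·x̄ = [14]
S = H·P̄·Hᵀ + R = [767]
K = P̄·Hᵀ·S⁻¹ = [-129/767; -188/767]
x' = x̄ + K·y = [-272/767, -331/767]
P' = (I − K·H)·P̄ = [1000/767 -1242/767; -1242/767 2239/767]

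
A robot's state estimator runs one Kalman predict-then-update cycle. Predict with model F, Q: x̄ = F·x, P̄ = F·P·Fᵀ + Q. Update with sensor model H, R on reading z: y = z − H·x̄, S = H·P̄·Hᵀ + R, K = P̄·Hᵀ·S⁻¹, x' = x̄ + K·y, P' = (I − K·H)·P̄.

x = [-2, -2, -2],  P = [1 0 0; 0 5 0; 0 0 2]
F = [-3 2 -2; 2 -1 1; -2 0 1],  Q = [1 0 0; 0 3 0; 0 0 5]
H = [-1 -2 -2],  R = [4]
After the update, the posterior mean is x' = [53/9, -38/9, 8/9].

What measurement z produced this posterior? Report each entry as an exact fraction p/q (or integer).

x̄ = F·x = [6, -4, 2]
P̄ = F·P·Fᵀ + Q = [38 -20 2; -20 14 -2; 2 -2 11]
S = H·P̄·Hᵀ + R = [54]
K = P̄·Hᵀ·S⁻¹ = [-1/27; -2/27; -10/27]
x' − x̄ = [-1/9, -2/9, -10/9] = K·y
y = (KᵀK)⁻¹·Kᵀ·(x' − x̄) = [3]
z = y + H·x̄ = [3] + [-2] = [1]

z = [1]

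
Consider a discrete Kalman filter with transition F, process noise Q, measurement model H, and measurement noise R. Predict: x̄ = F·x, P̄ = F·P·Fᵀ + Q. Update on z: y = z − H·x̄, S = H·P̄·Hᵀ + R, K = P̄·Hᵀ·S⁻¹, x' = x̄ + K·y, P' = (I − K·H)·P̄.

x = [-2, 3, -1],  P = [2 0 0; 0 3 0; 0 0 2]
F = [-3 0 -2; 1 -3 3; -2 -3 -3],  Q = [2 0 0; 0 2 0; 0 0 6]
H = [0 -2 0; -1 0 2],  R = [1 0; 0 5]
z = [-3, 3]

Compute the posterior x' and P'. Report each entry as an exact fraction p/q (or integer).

x' = [109112/30945, 44156/30945, 32642/10315]
P' = [482812/30945 -3674/30945 85432/10315; -3674/30945 7693/30945 -589/10315; 85432/10315 -589/10315 57681/10315]

x̄ = F·x = [8, -14, -2]
P̄ = F·P·Fᵀ + Q = [28 -18 24; -18 49 5; 24 5 59]
y = z − H·x̄ = [-31, 15]
S = H·P̄·Hᵀ + R = [197 -56; -56 173]
K = P̄·Hᵀ·S⁻¹ = [7348/30945 5956/30945; -15386/30945 28/30945; 1178/10315 5986/10315]
x' = x̄ + K·y = [109112/30945, 44156/30945, 32642/10315]
P' = (I − K·H)·P̄ = [482812/30945 -3674/30945 85432/10315; -3674/30945 7693/30945 -589/10315; 85432/10315 -589/10315 57681/10315]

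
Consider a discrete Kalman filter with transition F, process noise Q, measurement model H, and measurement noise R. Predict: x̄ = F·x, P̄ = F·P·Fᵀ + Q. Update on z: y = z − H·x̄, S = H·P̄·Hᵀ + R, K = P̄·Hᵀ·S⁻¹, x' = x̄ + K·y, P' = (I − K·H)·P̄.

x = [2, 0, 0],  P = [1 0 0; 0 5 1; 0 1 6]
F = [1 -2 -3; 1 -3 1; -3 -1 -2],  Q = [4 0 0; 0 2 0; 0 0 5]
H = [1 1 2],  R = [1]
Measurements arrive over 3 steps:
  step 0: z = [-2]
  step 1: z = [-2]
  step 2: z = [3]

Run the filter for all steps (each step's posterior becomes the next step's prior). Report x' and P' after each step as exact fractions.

step 0: x̄ = F·x = [2, 2, -6]
step 0: P̄ = F·P·Fᵀ + Q = [91 20 50; 20 48 5; 50 5 47]
step 0: y = z − H·x̄ = [6]
step 0: S = H·P̄·Hᵀ + R = [588]
step 0: K = P̄·Hᵀ·S⁻¹ = [211/588; 13/98; 149/588]
step 0: x' = x̄ + K·y = [407/98, 137/49, -439/98]
step 0: P' = (I − K·H)·P̄ = [8987/588 -783/98 -2039/588; -783/98 1845/49 -1447/98; -2039/588 -1447/98 5435/588]
step 1: x̄ = F·x = [12, -61/7, -617/98]
step 1: P̄ = F·P·Fᵀ + Q = [386/3 157 -248/3; 157 495 -1005/14; -248/3 -1005/14 40319/588]
step 1: y = z − H·x̄ = [358/49]
step 1: S = H·P̄·Hᵀ + R = [87485/147]
step 1: K = P̄·Hᵀ·S⁻¹ = [17689/87485; 74739/87485; -509/17497]
step 1: x' = x̄ + K·y = [1179058/87485, -216317/87485, -227757/34994]
step 1: P' = (I − K·H)·P̄ = [9127827/87485 4741552/87485 -1385169/17497; 4741552/87485 5305632/87485 -1994489/34994; -1385169/17497 -1994489/34994 4763809/69988]
step 2: x̄ = F·x = [6639739/174970, 2517233/174970, -2182072/87485]
step 2: P̄ = F·P·Fᵀ + Q = [188189353/349940 -86649169/349940 -40720362/87485; -86649169/349940 202498317/349940 24254421/87485; -40720362/87485 24254421/87485 37106827/87485]
step 2: y = z − H·x̄ = [48113/87485]
step 2: S = H·P̄·Hᵀ + R = [136998362/87485]
step 2: K = P̄·Hᵀ·S⁻¹ = [-28027839/68499181; 77471129/136998362; 57747713/136998362]
step 2: x' = x̄ + K·y = [5167967957/136998362, 1006776975/68499181, -3385287467/136998362]
step 2: P' = (I − K·H)·P̄ = [75513956465/273996724 31433916811/273996724 -13382498079/68499181; 31433916811/273996724 21345570227/273996724 -13156136195/136998362; -13382498079/68499181 -13156136195/136998362 19989440033/136998362]

step 0: x' = [407/98, 137/49, -439/98], P' = [8987/588 -783/98 -2039/588; -783/98 1845/49 -1447/98; -2039/588 -1447/98 5435/588]
step 1: x' = [1179058/87485, -216317/87485, -227757/34994], P' = [9127827/87485 4741552/87485 -1385169/17497; 4741552/87485 5305632/87485 -1994489/34994; -1385169/17497 -1994489/34994 4763809/69988]
step 2: x' = [5167967957/136998362, 1006776975/68499181, -3385287467/136998362], P' = [75513956465/273996724 31433916811/273996724 -13382498079/68499181; 31433916811/273996724 21345570227/273996724 -13156136195/136998362; -13382498079/68499181 -13156136195/136998362 19989440033/136998362]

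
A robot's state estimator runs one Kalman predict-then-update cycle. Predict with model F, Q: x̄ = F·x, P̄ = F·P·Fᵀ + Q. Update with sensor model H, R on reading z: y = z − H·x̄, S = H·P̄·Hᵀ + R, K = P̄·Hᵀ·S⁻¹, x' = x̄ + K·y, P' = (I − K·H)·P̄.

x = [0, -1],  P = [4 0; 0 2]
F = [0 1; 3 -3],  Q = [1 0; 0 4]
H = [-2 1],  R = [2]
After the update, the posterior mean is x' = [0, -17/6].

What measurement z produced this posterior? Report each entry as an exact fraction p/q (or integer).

x̄ = F·x = [-1, 3]
P̄ = F·P·Fᵀ + Q = [3 -6; -6 58]
S = H·P̄·Hᵀ + R = [96]
K = P̄·Hᵀ·S⁻¹ = [-1/8; 35/48]
x' − x̄ = [1, -35/6] = K·y
y = (KᵀK)⁻¹·Kᵀ·(x' − x̄) = [-8]
z = y + H·x̄ = [-8] + [5] = [-3]

z = [-3]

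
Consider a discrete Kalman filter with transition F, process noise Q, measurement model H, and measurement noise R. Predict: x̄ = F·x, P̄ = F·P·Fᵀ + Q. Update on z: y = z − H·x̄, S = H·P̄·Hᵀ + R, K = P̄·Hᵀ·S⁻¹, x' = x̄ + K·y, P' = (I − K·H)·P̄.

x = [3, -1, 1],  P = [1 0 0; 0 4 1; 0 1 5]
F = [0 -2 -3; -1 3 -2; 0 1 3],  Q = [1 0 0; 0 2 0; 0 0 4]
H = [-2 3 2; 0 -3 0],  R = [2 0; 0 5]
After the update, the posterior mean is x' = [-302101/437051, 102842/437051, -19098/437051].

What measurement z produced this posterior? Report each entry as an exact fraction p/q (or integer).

z = [2, -1]

x̄ = F·x = [-1, -8, 2]
P̄ = F·P·Fᵀ + Q = [74 1 -62; 1 47 -11; -62 -11 59]
S = H·P̄·Hᵀ + R = [1309 -351; -351 428]
K = P̄·Hᵀ·S⁻¹ = [-116185/437051 -98346/437051; 585/437051 -143502/437051; 101035/437051 116556/437051]
x' − x̄ = [134950/437051, 3599250/437051, -893200/437051] = K·y
y = (KᵀK)⁻¹·Kᵀ·(x' − x̄) = [20, -25]
z = y + H·x̄ = [20, -25] + [-18, 24] = [2, -1]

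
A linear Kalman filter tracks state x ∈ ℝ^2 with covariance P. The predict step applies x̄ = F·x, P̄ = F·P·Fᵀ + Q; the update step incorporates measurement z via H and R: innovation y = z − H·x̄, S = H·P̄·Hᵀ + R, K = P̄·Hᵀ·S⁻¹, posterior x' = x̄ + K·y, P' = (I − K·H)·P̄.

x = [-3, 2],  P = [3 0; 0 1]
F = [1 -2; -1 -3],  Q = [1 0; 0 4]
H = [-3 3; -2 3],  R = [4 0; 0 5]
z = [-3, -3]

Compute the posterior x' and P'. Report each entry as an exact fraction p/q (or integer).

x' = [-8381/2461, -9510/2461]
P' = [9799/2461 8271/2461; 8271/2461 7579/2461]

x̄ = F·x = [-7, -3]
P̄ = F·P·Fᵀ + Q = [8 3; 3 16]
y = z − H·x̄ = [-15, -8]
S = H·P̄·Hᵀ + R = [166 147; 147 145]
K = P̄·Hᵀ·S⁻¹ = [-1146/2461 1043/2461; -519/2461 1239/2461]
x' = x̄ + K·y = [-8381/2461, -9510/2461]
P' = (I − K·H)·P̄ = [9799/2461 8271/2461; 8271/2461 7579/2461]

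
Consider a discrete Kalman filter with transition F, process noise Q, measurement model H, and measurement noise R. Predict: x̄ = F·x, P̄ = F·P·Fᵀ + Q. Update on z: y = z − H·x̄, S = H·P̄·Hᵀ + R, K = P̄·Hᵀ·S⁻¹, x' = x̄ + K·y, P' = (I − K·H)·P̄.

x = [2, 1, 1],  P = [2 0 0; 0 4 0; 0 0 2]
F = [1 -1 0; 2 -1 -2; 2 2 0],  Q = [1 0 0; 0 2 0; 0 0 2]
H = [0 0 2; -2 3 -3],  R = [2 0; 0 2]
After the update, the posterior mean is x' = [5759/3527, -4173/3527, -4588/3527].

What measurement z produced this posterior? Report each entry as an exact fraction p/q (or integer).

z = [-3, -3]

x̄ = F·x = [1, 1, 6]
P̄ = F·P·Fᵀ + Q = [7 8 -4; 8 22 0; -4 0 26]
S = H·P̄·Hᵀ + R = [106 -140; -140 318]
K = P̄·Hᵀ·S⁻¹ = [134/3527 303/3527; 1750/3527 1325/3527; 1684/3527 -35/3527]
x' − x̄ = [2232/3527, -7700/3527, -25750/3527] = K·y
y = (KᵀK)⁻¹·Kᵀ·(x' − x̄) = [-15, 14]
z = y + H·x̄ = [-15, 14] + [12, -17] = [-3, -3]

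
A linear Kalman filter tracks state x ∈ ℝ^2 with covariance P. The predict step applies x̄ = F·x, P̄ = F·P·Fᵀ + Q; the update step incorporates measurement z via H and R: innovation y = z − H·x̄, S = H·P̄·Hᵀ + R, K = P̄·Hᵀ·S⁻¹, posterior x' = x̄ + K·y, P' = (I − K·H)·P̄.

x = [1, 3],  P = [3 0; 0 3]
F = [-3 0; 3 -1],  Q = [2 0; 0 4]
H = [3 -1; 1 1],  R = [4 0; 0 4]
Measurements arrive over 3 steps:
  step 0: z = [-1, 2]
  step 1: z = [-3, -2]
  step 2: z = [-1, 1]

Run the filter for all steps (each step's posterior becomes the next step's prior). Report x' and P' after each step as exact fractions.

step 0: x' = [-33/214, 457/749], P' = [45/107 29/107; 29/107 1353/749]
step 1: x' = [-97243/89377, -91897/178754], P' = [36564/89377 23446/89377; 23446/89377 151422/89377]
step 2: x' = [414757/5179483, 5695511/10358966], P' = [2114394/5179483 1347826/5179483; 1347826/5179483 8730150/5179483]

step 0: x̄ = F·x = [-3, 0]
step 0: P̄ = F·P·Fᵀ + Q = [29 -27; -27 34]
step 0: y = z − H·x̄ = [8, 5]
step 0: S = H·P̄·Hᵀ + R = [461 -1; -1 13]
step 0: K = P̄·Hᵀ·S⁻¹ = [53/214 37/214; -186/749 389/749]
step 0: x' = x̄ + K·y = [-33/214, 457/749]
step 0: P' = (I − K·H)·P̄ = [45/107 29/107; 29/107 1353/749]
step 1: x̄ = F·x = [99/214, -1607/1498]
step 1: P̄ = F·P·Fᵀ + Q = [619/107 -318/107; -318/107 5966/749]
step 1: y = z − H·x̄ = [-4090/749, -1041/749]
step 1: S = H·P̄·Hᵀ + R = [61315/749 2581/749; 2581/749 8843/749]
step 1: K = P̄·Hᵀ·S⁻¹ = [43123/178754 30005/178754; -20271/89377 43717/89377]
step 1: x' = x̄ + K·y = [-97243/89377, -91897/178754]
step 1: P' = (I − K·H)·P̄ = [36564/89377 23446/89377; 23446/89377 151422/89377]
step 2: x̄ = F·x = [291729/89377, -491561/178754]
step 2: P̄ = F·P·Fᵀ + Q = [507830/89377 -258738/89377; -258738/89377 697330/89377]
step 2: y = z − H·x̄ = [-2420689/178754, 86857/178754]
step 2: S = H·P̄·Hᵀ + R = [7177736/89377 308684/89377; 308684/89377 1045192/89377]
step 2: K = P̄·Hᵀ·S⁻¹ = [1248839/5179483 865555/5179483; -1171668/5179483 2519494/5179483]
step 2: x' = x̄ + K·y = [414757/5179483, 5695511/10358966]
step 2: P' = (I − K·H)·P̄ = [2114394/5179483 1347826/5179483; 1347826/5179483 8730150/5179483]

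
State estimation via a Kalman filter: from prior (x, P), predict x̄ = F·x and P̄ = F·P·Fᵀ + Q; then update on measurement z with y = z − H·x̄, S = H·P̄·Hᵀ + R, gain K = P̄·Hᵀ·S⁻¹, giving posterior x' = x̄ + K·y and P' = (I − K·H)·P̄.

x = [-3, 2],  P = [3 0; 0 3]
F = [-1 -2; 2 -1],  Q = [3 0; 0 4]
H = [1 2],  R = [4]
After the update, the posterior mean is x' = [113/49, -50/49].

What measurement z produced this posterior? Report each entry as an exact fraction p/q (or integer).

x̄ = F·x = [-1, -8]
P̄ = F·P·Fᵀ + Q = [18 0; 0 19]
S = H·P̄·Hᵀ + R = [98]
K = P̄·Hᵀ·S⁻¹ = [9/49; 19/49]
x' − x̄ = [162/49, 342/49] = K·y
y = (KᵀK)⁻¹·Kᵀ·(x' − x̄) = [18]
z = y + H·x̄ = [18] + [-17] = [1]

z = [1]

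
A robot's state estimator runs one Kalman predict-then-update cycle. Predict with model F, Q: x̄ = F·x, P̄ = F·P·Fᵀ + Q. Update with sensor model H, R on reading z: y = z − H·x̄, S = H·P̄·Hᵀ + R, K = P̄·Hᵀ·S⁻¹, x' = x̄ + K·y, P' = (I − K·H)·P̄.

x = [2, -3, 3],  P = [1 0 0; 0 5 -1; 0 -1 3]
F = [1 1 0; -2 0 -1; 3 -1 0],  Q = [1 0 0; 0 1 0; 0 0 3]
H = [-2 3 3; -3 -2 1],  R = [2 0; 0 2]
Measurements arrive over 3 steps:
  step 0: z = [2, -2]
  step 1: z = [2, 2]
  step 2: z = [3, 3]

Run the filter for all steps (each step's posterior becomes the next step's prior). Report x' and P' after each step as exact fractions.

step 0: x̄ = F·x = [-1, -7, 9]
step 0: P̄ = F·P·Fᵀ + Q = [7 -1 -2; -1 8 -7; -2 -7 17]
step 0: y = z − H·x̄ = [-6, -28]
step 0: S = H·P̄·Hᵀ + R = [165 93; 93 142]
step 0: K = P̄·Hᵀ·S⁻¹ = [-101/1137 -34/379; 2570/14781 -1255/4927; 1387/14781 981/4927]
step 0: x' = x̄ + K·y = [775/379, -4489/4927, 14101/4927]
step 0: P' = (I − K·H)·P̄ = [3494/1137 -2672/1137 4934/1137; -2672/1137 30098/14781 -51542/14781; 4934/1137 -51542/14781 95228/14781]
step 1: x̄ = F·x = [5586/4927, -34251/4927, 34714/4927]
step 1: P̄ = F·P·Fᵀ + Q = [6943/4927 -11324/4927 12232/4927; -11324/4927 182755/4927 -195324/4927; 12232/4927 -195324/4927 691655/14781]
step 1: y = z − H·x̄ = [19637/4927, -76604/4927]
step 1: S = H·P̄·Hᵀ + R = [230658/4927 144823/4927; 144823/4927 4817786/14781]
step 1: K = P̄·Hᵀ·S⁻¹ = [-12153613/212774463 985892/70924821; 31734152/212774463 -24222457/70924821; 27876403/212774463 24976267/70924821]
step 1: x' = x̄ + K·y = [146808979/212774463, -222846215/212774463, 445264007/212774463]
step 1: P' = (I − K·H)·P̄ = [263867701/212774463 -209903021/212774463 377712413/212774463; -209903021/212774463 218754853/212774463 -337534099/212774463; 377712413/212774463 -337534099/212774463 607926643/212774463]
step 2: x̄ = F·x = [-6912476/19343133, -738881965/212774463, 663273152/212774463]
step 2: P̄ = F·P·Fᵀ + Q = [25053725/19343133 -13464334/19343133 13912928/19343133; -13464334/19343133 3387021562/212774463 -3473683586/212774463; 13912928/19343133 -3473683586/212774463 4491305677/212774463]
step 2: y = z − H·x̄ = [713075356/212774463, -1730825401/212774463]
step 2: S = H·P̄·Hᵀ + R = [9847339021/212774463 4283458349/212774463; 4283458349/212774463 32144448634/212774463]
step 2: K = P̄·Hᵀ·S⁻¹ = [-73432284477/1401433535351 -6673580519/1401433535351; 202829986592/1401433535351 -454437176844/1401433535351; 193930036451/1401433535351 452843762064/1401433535351]
step 2: x' = x̄ + K·y = [-692625797783/1401433535351, -490235008513/1401433535351, 1334871102588/1401433535351]
step 2: P' = (I − K·H)·P̄ = [1618218478386/1401433535351 -1270483603838/1401433535351 2300341066444/1401433535351; -1270483603838/1401433535351 1336185362346/1401433535351 -2047954440510/1401433535351; 2300341066444/1401433535351 -2047954440510/1401433535351 3710801842440/1401433535351]

step 0: x' = [775/379, -4489/4927, 14101/4927], P' = [3494/1137 -2672/1137 4934/1137; -2672/1137 30098/14781 -51542/14781; 4934/1137 -51542/14781 95228/14781]
step 1: x' = [146808979/212774463, -222846215/212774463, 445264007/212774463], P' = [263867701/212774463 -209903021/212774463 377712413/212774463; -209903021/212774463 218754853/212774463 -337534099/212774463; 377712413/212774463 -337534099/212774463 607926643/212774463]
step 2: x' = [-692625797783/1401433535351, -490235008513/1401433535351, 1334871102588/1401433535351], P' = [1618218478386/1401433535351 -1270483603838/1401433535351 2300341066444/1401433535351; -1270483603838/1401433535351 1336185362346/1401433535351 -2047954440510/1401433535351; 2300341066444/1401433535351 -2047954440510/1401433535351 3710801842440/1401433535351]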